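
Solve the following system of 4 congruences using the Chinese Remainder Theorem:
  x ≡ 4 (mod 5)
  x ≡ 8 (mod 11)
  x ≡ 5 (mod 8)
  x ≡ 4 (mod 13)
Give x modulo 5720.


Product of moduli M = 5 · 11 · 8 · 13 = 5720.
Merge one congruence at a time:
  Start: x ≡ 4 (mod 5).
  Combine with x ≡ 8 (mod 11); new modulus lcm = 55.
    Write x = 4 + 5·t and substitute into x ≡ 8 (mod 11): 5·t ≡ 8 − 4 = 4 (mod 11).
    The inverse of 5 mod 11 is 9 (since 5·9 = 45 = 4·11 + 1), so t ≡ 9·4 = 36 ≡ 3 (mod 11).
    Then x = 4 + 5·3 = 19, valid modulo lcm(5, 11) = 55: x ≡ 19 (mod 55).
  Combine with x ≡ 5 (mod 8); new modulus lcm = 440.
    Write x = 19 + 55·t and substitute into x ≡ 5 (mod 8): 55·t ≡ 5 − 19 = -14 (mod 8).
    Reduce coefficients mod 8: 7·t ≡ 2 (mod 8).
    The inverse of 7 mod 8 is 7 (since 7·7 = 49 = 6·8 + 1), so t ≡ 7·2 = 14 ≡ 6 (mod 8).
    Then x = 19 + 55·6 = 349, valid modulo lcm(55, 8) = 440: x ≡ 349 (mod 440).
  Combine with x ≡ 4 (mod 13); new modulus lcm = 5720.
    Write x = 349 + 440·t and substitute into x ≡ 4 (mod 13): 440·t ≡ 4 − 349 = -345 (mod 13).
    Reduce coefficients mod 13: 11·t ≡ 6 (mod 13).
    The inverse of 11 mod 13 is 6 (since 11·6 = 66 = 5·13 + 1), so t ≡ 6·6 = 36 ≡ 10 (mod 13).
    Then x = 349 + 440·10 = 4749, valid modulo lcm(440, 13) = 5720: x ≡ 4749 (mod 5720).
Verify against each original: 4749 mod 5 = 4, 4749 mod 11 = 8, 4749 mod 8 = 5, 4749 mod 13 = 4.

x ≡ 4749 (mod 5720).


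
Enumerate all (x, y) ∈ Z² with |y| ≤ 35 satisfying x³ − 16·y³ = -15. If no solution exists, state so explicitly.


The equation is x³ - 16y³ = -15. For fixed y, x³ = 16·y³ − 15, so a solution requires the RHS to be a perfect cube.
Strategy: iterate y from -35 to 35, compute RHS = 16·y³ − 15, and check whether it is a (positive or negative) perfect cube.
Check small values of y:
  y = 0: RHS = -15 is not a perfect cube.
  y = 1: RHS = 1 = (1)³ ⇒ x = 1 works.
  y = -1: RHS = -31 is not a perfect cube.
  y = 2: RHS = 113 is not a perfect cube.
  y = -2: RHS = -143 is not a perfect cube.
  y = 3: RHS = 417 is not a perfect cube.
  y = -3: RHS = -447 is not a perfect cube.
Continuing the search up to |y| = 35 finds no further solutions beyond those listed.
Collected solutions: (1, 1).

Solutions (with |y| ≤ 35): (1, 1).


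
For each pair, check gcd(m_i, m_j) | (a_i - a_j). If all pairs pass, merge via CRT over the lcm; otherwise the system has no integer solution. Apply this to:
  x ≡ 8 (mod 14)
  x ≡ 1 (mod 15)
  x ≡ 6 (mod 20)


Moduli 14, 15, 20 are not pairwise coprime, so CRT works modulo lcm(m_i) when all pairwise compatibility conditions hold.
Pairwise compatibility: gcd(m_i, m_j) must divide a_i - a_j for every pair.
Merge one congruence at a time:
  Start: x ≡ 8 (mod 14).
  Combine with x ≡ 1 (mod 15): gcd(14, 15) = 1; 1 - 8 = -7, which IS divisible by 1, so compatible.
    Write x = 8 + 14·t and substitute into x ≡ 1 (mod 15): 14·t ≡ 1 − 8 = -7 (mod 15).
    Reduce coefficients mod 15: 14·t ≡ 8 (mod 15).
    The inverse of 14 mod 15 is 14 (since 14·14 = 196 = 13·15 + 1), so t ≡ 14·8 = 112 ≡ 7 (mod 15).
    Then x = 8 + 14·7 = 106, valid modulo lcm(14, 15) = 210: x ≡ 106 (mod 210).
  Combine with x ≡ 6 (mod 20): gcd(210, 20) = 10; 6 - 106 = -100, which IS divisible by 10, so compatible.
    Write x = 106 + 210·t and substitute into x ≡ 6 (mod 20): 210·t ≡ 6 − 106 = -100 (mod 20).
    Divide the congruence (and modulus) by g = 10: 21·t ≡ -10 (mod 2).
    Reduce coefficients mod 2: 1·t ≡ 0 (mod 2).
    So t ≡ 0 (mod 2).
    Then x = 106 + 210·0 = 106, valid modulo lcm(210, 20) = 420: x ≡ 106 (mod 420).
Verify: 106 mod 14 = 8, 106 mod 15 = 1, 106 mod 20 = 6.

x ≡ 106 (mod 420).


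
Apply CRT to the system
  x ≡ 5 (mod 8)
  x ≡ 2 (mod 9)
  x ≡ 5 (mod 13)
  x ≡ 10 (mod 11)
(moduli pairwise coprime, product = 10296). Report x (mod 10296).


Product of moduli M = 8 · 9 · 13 · 11 = 10296.
Merge one congruence at a time:
  Start: x ≡ 5 (mod 8).
  Combine with x ≡ 2 (mod 9); new modulus lcm = 72.
    Write x = 5 + 8·t and substitute into x ≡ 2 (mod 9): 8·t ≡ 2 − 5 = -3 (mod 9).
    Reduce coefficients mod 9: 8·t ≡ 6 (mod 9).
    The inverse of 8 mod 9 is 8 (since 8·8 = 64 = 7·9 + 1), so t ≡ 8·6 = 48 ≡ 3 (mod 9).
    Then x = 5 + 8·3 = 29, valid modulo lcm(8, 9) = 72: x ≡ 29 (mod 72).
  Combine with x ≡ 5 (mod 13); new modulus lcm = 936.
    Write x = 29 + 72·t and substitute into x ≡ 5 (mod 13): 72·t ≡ 5 − 29 = -24 (mod 13).
    Reduce coefficients mod 13: 7·t ≡ 2 (mod 13).
    The inverse of 7 mod 13 is 2 (since 7·2 = 14 = 1·13 + 1), so t ≡ 2·2 = 4 ≡ 4 (mod 13).
    Then x = 29 + 72·4 = 317, valid modulo lcm(72, 13) = 936: x ≡ 317 (mod 936).
  Combine with x ≡ 10 (mod 11); new modulus lcm = 10296.
    Write x = 317 + 936·t and substitute into x ≡ 10 (mod 11): 936·t ≡ 10 − 317 = -307 (mod 11).
    Reduce coefficients mod 11: 1·t ≡ 1 (mod 11).
    So t ≡ 1 (mod 11).
    Then x = 317 + 936·1 = 1253, valid modulo lcm(936, 11) = 10296: x ≡ 1253 (mod 10296).
Verify against each original: 1253 mod 8 = 5, 1253 mod 9 = 2, 1253 mod 13 = 5, 1253 mod 11 = 10.

x ≡ 1253 (mod 10296).


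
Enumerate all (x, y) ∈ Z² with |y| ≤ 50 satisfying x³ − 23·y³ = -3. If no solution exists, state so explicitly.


The equation is x³ - 23y³ = -3. For fixed y, x³ = 23·y³ − 3, so a solution requires the RHS to be a perfect cube.
Strategy: iterate y from -50 to 50, compute RHS = 23·y³ − 3, and check whether it is a (positive or negative) perfect cube.
Check small values of y:
  y = 0: RHS = -3 is not a perfect cube.
  y = 1: RHS = 20 is not a perfect cube.
  y = -1: RHS = -26 is not a perfect cube.
  y = 2: RHS = 181 is not a perfect cube.
  y = -2: RHS = -187 is not a perfect cube.
  y = 3: RHS = 618 is not a perfect cube.
  y = -3: RHS = -624 is not a perfect cube.
Continuing the search up to |y| = 50 finds no solutions either.
No (x, y) in the scanned range satisfies the equation.

No integer solutions with |y| ≤ 50.


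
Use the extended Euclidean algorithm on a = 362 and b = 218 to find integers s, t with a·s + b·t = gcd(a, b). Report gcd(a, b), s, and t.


Euclidean algorithm on (362, 218) — divide until remainder is 0:
  362 = 1 · 218 + 144
  218 = 1 · 144 + 74
  144 = 1 · 74 + 70
  74 = 1 · 70 + 4
  70 = 17 · 4 + 2
  4 = 2 · 2 + 0
gcd(362, 218) = 2.
Track Bezout coefficients alongside the remainders: start with r₀ = 362 = a·1 + b·0 (s = 1, t = 0) and r₁ = 218 = a·0 + b·1 (s = 0, t = 1); each new remainder r_{k+1} = r_{k-1} − q_k·r_k inherits s_{k+1} = s_{k-1} − q_k·s_k, t_{k+1} = t_{k-1} − q_k·t_k, so r_k = a·s_k + b·t_k at every step:
  q = 1: r = 144, s = 1 − 1·0 = 1, t = 0 − 1·1 = -1  (check: 362·1 + 218·(-1) = 144)
  q = 1: r = 74, s = 0 − 1·1 = -1, t = 1 − 1·(-1) = 2  (check: 362·(-1) + 218·2 = 74)
  q = 1: r = 70, s = 1 − 1·(-1) = 2, t = -1 − 1·2 = -3  (check: 362·2 + 218·(-3) = 70)
  q = 1: r = 4, s = -1 − 1·2 = -3, t = 2 − 1·(-3) = 5  (check: 362·(-3) + 218·5 = 4)
  q = 17: r = 2, s = 2 − 17·(-3) = 53, t = -3 − 17·5 = -88  (check: 362·53 + 218·(-88) = 2)
The row with r = 2 (the gcd) gives the Bezout coefficients s = 53, t = -88.
Result: 362 · (53) + 218 · (-88) = 2.

gcd(362, 218) = 2; s = 53, t = -88 (check: 362·53 + 218·(-88) = 2).


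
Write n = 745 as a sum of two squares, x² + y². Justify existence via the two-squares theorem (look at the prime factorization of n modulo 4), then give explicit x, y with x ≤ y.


Step 1: Factor n = 745 = 5 · 149.
Step 2: Check the mod-4 condition on each prime factor: 5 ≡ 1 (mod 4), exponent 1; 149 ≡ 1 (mod 4), exponent 1.
All primes ≡ 3 (mod 4) appear to even exponent (or don't appear), so by the two-squares theorem n IS expressible as a sum of two squares.
Step 3: Build a representation. Here n = 5 · 149 is a product of primes ≡ 1 (mod 4). Each prime p ≡ 1 (mod 4) is itself a sum of two squares; find a² by testing p − a² for a perfect square:
  5: 5 − 1² = 4 = 2² ⇒ 5 = 1² + 2².
  149: 149 − 1² = 148, 149 − 2² = 145, 149 − 3² = 140, 149 − 4² = 133, 149 − 5² = 124, 149 − 6² = 113, 149 − 7² = 100 = 10² ⇒ 149 = 7² + 10².
  Combine using the Brahmagupta–Fibonacci identity (a² + b²)(c² + d²) = (ac − bd)² + (ad + bc)² = (ac + bd)² + (ad − bc)²:
  5 · 149 = 745: from (1² + 2²)(7² + 10²), take (1·7 − 2·10, 1·10 + 2·7) = (7 − 20, 10 + 14) = (-13, 24); dropping signs (only squares matter) gives (13, 24); check 13² + 24² = 169 + 576 = 745 ✓.
Step 4: Order so x ≤ y and verify: 13² + 24² = 169 + 576 = 745 = n. ✓

n = 745 = 13² + 24² (one valid representation with x ≤ y).


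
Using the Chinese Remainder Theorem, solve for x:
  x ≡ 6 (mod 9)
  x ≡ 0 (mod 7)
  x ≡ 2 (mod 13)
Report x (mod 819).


Moduli 9, 7, 13 are pairwise coprime; by CRT there is a unique solution modulo M = 9 · 7 · 13 = 819.
Solve pairwise, accumulating the modulus:
  Start with x ≡ 6 (mod 9).
  Combine with x ≡ 0 (mod 7): since gcd(9, 7) = 1, we get a unique residue mod 63.
    Write x = 6 + 9·t and substitute into x ≡ 0 (mod 7): 9·t ≡ 0 − 6 = -6 (mod 7).
    Reduce coefficients mod 7: 2·t ≡ 1 (mod 7).
    The inverse of 2 mod 7 is 4 (since 2·4 = 8 = 1·7 + 1), so t ≡ 4·1 = 4 ≡ 4 (mod 7).
    Then x = 6 + 9·4 = 42, valid modulo lcm(9, 7) = 63: x ≡ 42 (mod 63).
  Combine with x ≡ 2 (mod 13): since gcd(63, 13) = 1, we get a unique residue mod 819.
    Write x = 42 + 63·t and substitute into x ≡ 2 (mod 13): 63·t ≡ 2 − 42 = -40 (mod 13).
    Reduce coefficients mod 13: 11·t ≡ 12 (mod 13).
    The inverse of 11 mod 13 is 6 (since 11·6 = 66 = 5·13 + 1), so t ≡ 6·12 = 72 ≡ 7 (mod 13).
    Then x = 42 + 63·7 = 483, valid modulo lcm(63, 13) = 819: x ≡ 483 (mod 819).
Verify: 483 mod 9 = 6 ✓, 483 mod 7 = 0 ✓, 483 mod 13 = 2 ✓.

x ≡ 483 (mod 819).


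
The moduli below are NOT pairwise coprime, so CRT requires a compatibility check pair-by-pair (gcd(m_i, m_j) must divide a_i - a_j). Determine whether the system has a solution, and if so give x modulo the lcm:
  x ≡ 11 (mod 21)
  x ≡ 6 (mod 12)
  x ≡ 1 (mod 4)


Moduli 21, 12, 4 are not pairwise coprime, so CRT works modulo lcm(m_i) when all pairwise compatibility conditions hold.
Pairwise compatibility: gcd(m_i, m_j) must divide a_i - a_j for every pair.
Merge one congruence at a time:
  Start: x ≡ 11 (mod 21).
  Combine with x ≡ 6 (mod 12): gcd(21, 12) = 3, and 6 - 11 = -5 is NOT divisible by 3.
    ⇒ system is inconsistent (no integer solution).

No solution (the system is inconsistent).


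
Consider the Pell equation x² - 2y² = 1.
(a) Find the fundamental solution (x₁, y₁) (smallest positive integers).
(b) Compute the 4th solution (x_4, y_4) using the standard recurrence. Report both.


Step 1: Find the fundamental solution (x₁, y₁) of x² - 2y² = 1.
  Expand √2 as a continued fraction. a₀ = ⌊√2⌋ = 1; iterate m_{k+1} = d_k·a_k − m_k, d_{k+1} = (2 − m_{k+1}²)/d_k, a_{k+1} = ⌊(a₀ + m_{k+1})/d_{k+1}⌋ (starting m₀ = 0, d₀ = 1), with convergents p_k = a_k·p_{k-1} + p_{k-2}, q_k = a_k·q_{k-1} + q_{k-2} (p₋₁ = 1, q₋₁ = 0):
  k = 0: a₀ = 1; p₀/q₀ = 1/1; p₀² − 2·q₀² = 1 − 2 = -1.
  k = 1: m = 1, d = 1, a = ⌊(1 + 1)/1⌋ = 2; p/q = (2·1 + 1)/(2·1 + 0) = 3/2; p² − 2·q² = 9 − 8 = 1.
  The first convergent with p² − 2·q² = 1 gives the fundamental solution (x₁, y₁) = (3, 2).
Step 2: Apply the recurrence (x_{n+1}, y_{n+1}) = (x₁x_n + 2y₁y_n, x₁y_n + y₁x_n) repeatedly.
  From (x_1, y_1) = (3, 2): x_2 = 3·3 + 2·2·2 = 17; y_2 = 3·2 + 2·3 = 12.
  From (x_2, y_2) = (17, 12): x_3 = 3·17 + 2·2·12 = 99; y_3 = 3·12 + 2·17 = 70.
  From (x_3, y_3) = (99, 70): x_4 = 3·99 + 2·2·70 = 577; y_4 = 3·70 + 2·99 = 408.
Step 3: Verify x_4² - 2·y_4² = 332929 - 332928 = 1 (should be 1). ✓

(x_1, y_1) = (3, 2); (x_4, y_4) = (577, 408).


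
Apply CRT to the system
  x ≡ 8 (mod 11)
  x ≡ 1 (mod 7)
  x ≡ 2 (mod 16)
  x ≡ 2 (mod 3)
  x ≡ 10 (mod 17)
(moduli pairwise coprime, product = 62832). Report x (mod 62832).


Product of moduli M = 11 · 7 · 16 · 3 · 17 = 62832.
Merge one congruence at a time:
  Start: x ≡ 8 (mod 11).
  Combine with x ≡ 1 (mod 7); new modulus lcm = 77.
    Write x = 8 + 11·t and substitute into x ≡ 1 (mod 7): 11·t ≡ 1 − 8 = -7 (mod 7).
    Reduce coefficients mod 7: 4·t ≡ 0 (mod 7).
    The inverse of 4 mod 7 is 2 (since 4·2 = 8 = 1·7 + 1), so t ≡ 2·0 = 0 ≡ 0 (mod 7).
    Then x = 8 + 11·0 = 8, valid modulo lcm(11, 7) = 77: x ≡ 8 (mod 77).
  Combine with x ≡ 2 (mod 16); new modulus lcm = 1232.
    Write x = 8 + 77·t and substitute into x ≡ 2 (mod 16): 77·t ≡ 2 − 8 = -6 (mod 16).
    Reduce coefficients mod 16: 13·t ≡ 10 (mod 16).
    The inverse of 13 mod 16 is 5 (since 13·5 = 65 = 4·16 + 1), so t ≡ 5·10 = 50 ≡ 2 (mod 16).
    Then x = 8 + 77·2 = 162, valid modulo lcm(77, 16) = 1232: x ≡ 162 (mod 1232).
  Combine with x ≡ 2 (mod 3); new modulus lcm = 3696.
    Write x = 162 + 1232·t and substitute into x ≡ 2 (mod 3): 1232·t ≡ 2 − 162 = -160 (mod 3).
    Reduce coefficients mod 3: 2·t ≡ 2 (mod 3).
    The inverse of 2 mod 3 is 2 (since 2·2 = 4 = 1·3 + 1), so t ≡ 2·2 = 4 ≡ 1 (mod 3).
    Then x = 162 + 1232·1 = 1394, valid modulo lcm(1232, 3) = 3696: x ≡ 1394 (mod 3696).
  Combine with x ≡ 10 (mod 17); new modulus lcm = 62832.
    Write x = 1394 + 3696·t and substitute into x ≡ 10 (mod 17): 3696·t ≡ 10 − 1394 = -1384 (mod 17).
    Reduce coefficients mod 17: 7·t ≡ 10 (mod 17).
    The inverse of 7 mod 17 is 5 (since 7·5 = 35 = 2·17 + 1), so t ≡ 5·10 = 50 ≡ 16 (mod 17).
    Then x = 1394 + 3696·16 = 60530, valid modulo lcm(3696, 17) = 62832: x ≡ 60530 (mod 62832).
Verify against each original: 60530 mod 11 = 8, 60530 mod 7 = 1, 60530 mod 16 = 2, 60530 mod 3 = 2, 60530 mod 17 = 10.

x ≡ 60530 (mod 62832).


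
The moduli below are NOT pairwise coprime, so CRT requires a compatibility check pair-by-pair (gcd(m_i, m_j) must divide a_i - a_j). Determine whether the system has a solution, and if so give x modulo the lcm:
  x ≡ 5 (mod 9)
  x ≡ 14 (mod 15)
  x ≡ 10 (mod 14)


Moduli 9, 15, 14 are not pairwise coprime, so CRT works modulo lcm(m_i) when all pairwise compatibility conditions hold.
Pairwise compatibility: gcd(m_i, m_j) must divide a_i - a_j for every pair.
Merge one congruence at a time:
  Start: x ≡ 5 (mod 9).
  Combine with x ≡ 14 (mod 15): gcd(9, 15) = 3; 14 - 5 = 9, which IS divisible by 3, so compatible.
    Write x = 5 + 9·t and substitute into x ≡ 14 (mod 15): 9·t ≡ 14 − 5 = 9 (mod 15).
    Divide the congruence (and modulus) by g = 3: 3·t ≡ 3 (mod 5).
    The inverse of 3 mod 5 is 2 (since 3·2 = 6 = 1·5 + 1), so t ≡ 2·3 = 6 ≡ 1 (mod 5).
    Then x = 5 + 9·1 = 14, valid modulo lcm(9, 15) = 45: x ≡ 14 (mod 45).
  Combine with x ≡ 10 (mod 14): gcd(45, 14) = 1; 10 - 14 = -4, which IS divisible by 1, so compatible.
    Write x = 14 + 45·t and substitute into x ≡ 10 (mod 14): 45·t ≡ 10 − 14 = -4 (mod 14).
    Reduce coefficients mod 14: 3·t ≡ 10 (mod 14).
    The inverse of 3 mod 14 is 5 (since 3·5 = 15 = 1·14 + 1), so t ≡ 5·10 = 50 ≡ 8 (mod 14).
    Then x = 14 + 45·8 = 374, valid modulo lcm(45, 14) = 630: x ≡ 374 (mod 630).
Verify: 374 mod 9 = 5, 374 mod 15 = 14, 374 mod 14 = 10.

x ≡ 374 (mod 630).


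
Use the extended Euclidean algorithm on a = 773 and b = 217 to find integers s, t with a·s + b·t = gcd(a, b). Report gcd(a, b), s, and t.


Euclidean algorithm on (773, 217) — divide until remainder is 0:
  773 = 3 · 217 + 122
  217 = 1 · 122 + 95
  122 = 1 · 95 + 27
  95 = 3 · 27 + 14
  27 = 1 · 14 + 13
  14 = 1 · 13 + 1
  13 = 13 · 1 + 0
gcd(773, 217) = 1.
Track Bezout coefficients alongside the remainders: start with r₀ = 773 = a·1 + b·0 (s = 1, t = 0) and r₁ = 217 = a·0 + b·1 (s = 0, t = 1); each new remainder r_{k+1} = r_{k-1} − q_k·r_k inherits s_{k+1} = s_{k-1} − q_k·s_k, t_{k+1} = t_{k-1} − q_k·t_k, so r_k = a·s_k + b·t_k at every step:
  q = 3: r = 122, s = 1 − 3·0 = 1, t = 0 − 3·1 = -3  (check: 773·1 + 217·(-3) = 122)
  q = 1: r = 95, s = 0 − 1·1 = -1, t = 1 − 1·(-3) = 4  (check: 773·(-1) + 217·4 = 95)
  q = 1: r = 27, s = 1 − 1·(-1) = 2, t = -3 − 1·4 = -7  (check: 773·2 + 217·(-7) = 27)
  q = 3: r = 14, s = -1 − 3·2 = -7, t = 4 − 3·(-7) = 25  (check: 773·(-7) + 217·25 = 14)
  q = 1: r = 13, s = 2 − 1·(-7) = 9, t = -7 − 1·25 = -32  (check: 773·9 + 217·(-32) = 13)
  q = 1: r = 1, s = -7 − 1·9 = -16, t = 25 − 1·(-32) = 57  (check: 773·(-16) + 217·57 = 1)
The row with r = 1 (the gcd) gives the Bezout coefficients s = -16, t = 57.
Result: 773 · (-16) + 217 · (57) = 1.

gcd(773, 217) = 1; s = -16, t = 57 (check: 773·(-16) + 217·57 = 1).


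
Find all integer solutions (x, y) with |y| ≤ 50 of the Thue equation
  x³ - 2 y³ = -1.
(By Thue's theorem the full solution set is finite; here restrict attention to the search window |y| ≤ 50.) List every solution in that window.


The equation is x³ - 2y³ = -1. For fixed y, x³ = 2·y³ − 1, so a solution requires the RHS to be a perfect cube.
Strategy: iterate y from -50 to 50, compute RHS = 2·y³ − 1, and check whether it is a (positive or negative) perfect cube.
Check small values of y:
  y = 0: RHS = -1 = (-1)³ ⇒ x = -1 works.
  y = 1: RHS = 1 = (1)³ ⇒ x = 1 works.
  y = -1: RHS = -3 is not a perfect cube.
  y = 2: RHS = 15 is not a perfect cube.
  y = -2: RHS = -17 is not a perfect cube.
  y = 3: RHS = 53 is not a perfect cube.
  y = -3: RHS = -55 is not a perfect cube.
Continuing the search up to |y| = 50 finds no further solutions beyond those listed.
Collected solutions: (-1, 0), (1, 1).

Solutions (with |y| ≤ 50): (-1, 0), (1, 1).


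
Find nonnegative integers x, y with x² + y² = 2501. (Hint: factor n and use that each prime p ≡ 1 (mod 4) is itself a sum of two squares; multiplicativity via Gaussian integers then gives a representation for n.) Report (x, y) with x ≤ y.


Step 1: Factor n = 2501 = 41 · 61.
Step 2: Check the mod-4 condition on each prime factor: 41 ≡ 1 (mod 4), exponent 1; 61 ≡ 1 (mod 4), exponent 1.
All primes ≡ 3 (mod 4) appear to even exponent (or don't appear), so by the two-squares theorem n IS expressible as a sum of two squares.
Step 3: Build a representation. Here n = 41 · 61 is a product of primes ≡ 1 (mod 4). Each prime p ≡ 1 (mod 4) is itself a sum of two squares; find a² by testing p − a² for a perfect square:
  41: 41 − 1² = 40, 41 − 2² = 37, 41 − 3² = 32, 41 − 4² = 25 = 5² ⇒ 41 = 4² + 5².
  61: 61 − 1² = 60, 61 − 2² = 57, 61 − 3² = 52, 61 − 4² = 45, 61 − 5² = 36 = 6² ⇒ 61 = 5² + 6².
  Combine using the Brahmagupta–Fibonacci identity (a² + b²)(c² + d²) = (ac − bd)² + (ad + bc)² = (ac + bd)² + (ad − bc)²:
  41 · 61 = 2501: from (4² + 5²)(5² + 6²), take (4·5 − 5·6, 4·6 + 5·5) = (20 − 30, 24 + 25) = (-10, 49); dropping signs (only squares matter) gives (10, 49); check 10² + 49² = 100 + 2401 = 2501 ✓.
Step 4: Order so x ≤ y and verify: 10² + 49² = 100 + 2401 = 2501 = n. ✓

n = 2501 = 10² + 49² (one valid representation with x ≤ y).


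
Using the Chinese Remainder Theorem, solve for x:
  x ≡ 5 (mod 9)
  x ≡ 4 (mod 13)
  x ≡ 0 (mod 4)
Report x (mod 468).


Moduli 9, 13, 4 are pairwise coprime; by CRT there is a unique solution modulo M = 9 · 13 · 4 = 468.
Solve pairwise, accumulating the modulus:
  Start with x ≡ 5 (mod 9).
  Combine with x ≡ 4 (mod 13): since gcd(9, 13) = 1, we get a unique residue mod 117.
    Write x = 5 + 9·t and substitute into x ≡ 4 (mod 13): 9·t ≡ 4 − 5 = -1 (mod 13).
    Reduce coefficients mod 13: 9·t ≡ 12 (mod 13).
    The inverse of 9 mod 13 is 3 (since 9·3 = 27 = 2·13 + 1), so t ≡ 3·12 = 36 ≡ 10 (mod 13).
    Then x = 5 + 9·10 = 95, valid modulo lcm(9, 13) = 117: x ≡ 95 (mod 117).
  Combine with x ≡ 0 (mod 4): since gcd(117, 4) = 1, we get a unique residue mod 468.
    Write x = 95 + 117·t and substitute into x ≡ 0 (mod 4): 117·t ≡ 0 − 95 = -95 (mod 4).
    Reduce coefficients mod 4: 1·t ≡ 1 (mod 4).
    So t ≡ 1 (mod 4).
    Then x = 95 + 117·1 = 212, valid modulo lcm(117, 4) = 468: x ≡ 212 (mod 468).
Verify: 212 mod 9 = 5 ✓, 212 mod 13 = 4 ✓, 212 mod 4 = 0 ✓.

x ≡ 212 (mod 468).


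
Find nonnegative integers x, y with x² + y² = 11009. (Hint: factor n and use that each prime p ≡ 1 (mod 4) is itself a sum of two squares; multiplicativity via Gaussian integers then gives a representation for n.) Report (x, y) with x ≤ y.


Step 1: Factor n = 11009 = 101 · 109.
Step 2: Check the mod-4 condition on each prime factor: 101 ≡ 1 (mod 4), exponent 1; 109 ≡ 1 (mod 4), exponent 1.
All primes ≡ 3 (mod 4) appear to even exponent (or don't appear), so by the two-squares theorem n IS expressible as a sum of two squares.
Step 3: Build a representation. Here n = 101 · 109 is a product of primes ≡ 1 (mod 4). Each prime p ≡ 1 (mod 4) is itself a sum of two squares; find a² by testing p − a² for a perfect square:
  101: 101 − 1² = 100 = 10² ⇒ 101 = 1² + 10².
  109: 109 − 1² = 108, 109 − 2² = 105, 109 − 3² = 100 = 10² ⇒ 109 = 3² + 10².
  Combine using the Brahmagupta–Fibonacci identity (a² + b²)(c² + d²) = (ac − bd)² + (ad + bc)² = (ac + bd)² + (ad − bc)²:
  101 · 109 = 11009: from (1² + 10²)(3² + 10²), take (1·3 − 10·10, 1·10 + 10·3) = (3 − 100, 10 + 30) = (-97, 40); dropping signs (only squares matter) gives (97, 40); check 97² + 40² = 9409 + 1600 = 11009 ✓.
Step 4: Order so x ≤ y and verify: 40² + 97² = 1600 + 9409 = 11009 = n. ✓

n = 11009 = 40² + 97² (one valid representation with x ≤ y).


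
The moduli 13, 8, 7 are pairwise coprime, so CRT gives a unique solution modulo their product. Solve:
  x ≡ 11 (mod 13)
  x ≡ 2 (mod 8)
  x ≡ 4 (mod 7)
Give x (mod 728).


Moduli 13, 8, 7 are pairwise coprime; by CRT there is a unique solution modulo M = 13 · 8 · 7 = 728.
Solve pairwise, accumulating the modulus:
  Start with x ≡ 11 (mod 13).
  Combine with x ≡ 2 (mod 8): since gcd(13, 8) = 1, we get a unique residue mod 104.
    Write x = 11 + 13·t and substitute into x ≡ 2 (mod 8): 13·t ≡ 2 − 11 = -9 (mod 8).
    Reduce coefficients mod 8: 5·t ≡ 7 (mod 8).
    The inverse of 5 mod 8 is 5 (since 5·5 = 25 = 3·8 + 1), so t ≡ 5·7 = 35 ≡ 3 (mod 8).
    Then x = 11 + 13·3 = 50, valid modulo lcm(13, 8) = 104: x ≡ 50 (mod 104).
  Combine with x ≡ 4 (mod 7): since gcd(104, 7) = 1, we get a unique residue mod 728.
    Write x = 50 + 104·t and substitute into x ≡ 4 (mod 7): 104·t ≡ 4 − 50 = -46 (mod 7).
    Reduce coefficients mod 7: 6·t ≡ 3 (mod 7).
    The inverse of 6 mod 7 is 6 (since 6·6 = 36 = 5·7 + 1), so t ≡ 6·3 = 18 ≡ 4 (mod 7).
    Then x = 50 + 104·4 = 466, valid modulo lcm(104, 7) = 728: x ≡ 466 (mod 728).
Verify: 466 mod 13 = 11 ✓, 466 mod 8 = 2 ✓, 466 mod 7 = 4 ✓.

x ≡ 466 (mod 728).


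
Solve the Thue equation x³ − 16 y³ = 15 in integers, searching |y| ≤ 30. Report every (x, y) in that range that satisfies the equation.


The equation is x³ - 16y³ = 15. For fixed y, x³ = 16·y³ + 15, so a solution requires the RHS to be a perfect cube.
Strategy: iterate y from -30 to 30, compute RHS = 16·y³ + 15, and check whether it is a (positive or negative) perfect cube.
Check small values of y:
  y = 0: RHS = 15 is not a perfect cube.
  y = 1: RHS = 31 is not a perfect cube.
  y = -1: RHS = -1 = (-1)³ ⇒ x = -1 works.
  y = 2: RHS = 143 is not a perfect cube.
  y = -2: RHS = -113 is not a perfect cube.
  y = 3: RHS = 447 is not a perfect cube.
  y = -3: RHS = -417 is not a perfect cube.
Continuing the search up to |y| = 30 finds no further solutions beyond those listed.
Collected solutions: (-1, -1).

Solutions (with |y| ≤ 30): (-1, -1).


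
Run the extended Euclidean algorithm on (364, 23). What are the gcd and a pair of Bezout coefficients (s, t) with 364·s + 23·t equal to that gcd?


Euclidean algorithm on (364, 23) — divide until remainder is 0:
  364 = 15 · 23 + 19
  23 = 1 · 19 + 4
  19 = 4 · 4 + 3
  4 = 1 · 3 + 1
  3 = 3 · 1 + 0
gcd(364, 23) = 1.
Track Bezout coefficients alongside the remainders: start with r₀ = 364 = a·1 + b·0 (s = 1, t = 0) and r₁ = 23 = a·0 + b·1 (s = 0, t = 1); each new remainder r_{k+1} = r_{k-1} − q_k·r_k inherits s_{k+1} = s_{k-1} − q_k·s_k, t_{k+1} = t_{k-1} − q_k·t_k, so r_k = a·s_k + b·t_k at every step:
  q = 15: r = 19, s = 1 − 15·0 = 1, t = 0 − 15·1 = -15  (check: 364·1 + 23·(-15) = 19)
  q = 1: r = 4, s = 0 − 1·1 = -1, t = 1 − 1·(-15) = 16  (check: 364·(-1) + 23·16 = 4)
  q = 4: r = 3, s = 1 − 4·(-1) = 5, t = -15 − 4·16 = -79  (check: 364·5 + 23·(-79) = 3)
  q = 1: r = 1, s = -1 − 1·5 = -6, t = 16 − 1·(-79) = 95  (check: 364·(-6) + 23·95 = 1)
The row with r = 1 (the gcd) gives the Bezout coefficients s = -6, t = 95.
Result: 364 · (-6) + 23 · (95) = 1.

gcd(364, 23) = 1; s = -6, t = 95 (check: 364·(-6) + 23·95 = 1).


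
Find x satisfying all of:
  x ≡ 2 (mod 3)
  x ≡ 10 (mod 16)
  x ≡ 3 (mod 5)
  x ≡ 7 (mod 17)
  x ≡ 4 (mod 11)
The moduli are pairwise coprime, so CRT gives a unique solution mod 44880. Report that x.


Product of moduli M = 3 · 16 · 5 · 17 · 11 = 44880.
Merge one congruence at a time:
  Start: x ≡ 2 (mod 3).
  Combine with x ≡ 10 (mod 16); new modulus lcm = 48.
    Write x = 2 + 3·t and substitute into x ≡ 10 (mod 16): 3·t ≡ 10 − 2 = 8 (mod 16).
    The inverse of 3 mod 16 is 11 (since 3·11 = 33 = 2·16 + 1), so t ≡ 11·8 = 88 ≡ 8 (mod 16).
    Then x = 2 + 3·8 = 26, valid modulo lcm(3, 16) = 48: x ≡ 26 (mod 48).
  Combine with x ≡ 3 (mod 5); new modulus lcm = 240.
    Write x = 26 + 48·t and substitute into x ≡ 3 (mod 5): 48·t ≡ 3 − 26 = -23 (mod 5).
    Reduce coefficients mod 5: 3·t ≡ 2 (mod 5).
    The inverse of 3 mod 5 is 2 (since 3·2 = 6 = 1·5 + 1), so t ≡ 2·2 = 4 ≡ 4 (mod 5).
    Then x = 26 + 48·4 = 218, valid modulo lcm(48, 5) = 240: x ≡ 218 (mod 240).
  Combine with x ≡ 7 (mod 17); new modulus lcm = 4080.
    Write x = 218 + 240·t and substitute into x ≡ 7 (mod 17): 240·t ≡ 7 − 218 = -211 (mod 17).
    Reduce coefficients mod 17: 2·t ≡ 10 (mod 17).
    The inverse of 2 mod 17 is 9 (since 2·9 = 18 = 1·17 + 1), so t ≡ 9·10 = 90 ≡ 5 (mod 17).
    Then x = 218 + 240·5 = 1418, valid modulo lcm(240, 17) = 4080: x ≡ 1418 (mod 4080).
  Combine with x ≡ 4 (mod 11); new modulus lcm = 44880.
    Write x = 1418 + 4080·t and substitute into x ≡ 4 (mod 11): 4080·t ≡ 4 − 1418 = -1414 (mod 11).
    Reduce coefficients mod 11: 10·t ≡ 5 (mod 11).
    The inverse of 10 mod 11 is 10 (since 10·10 = 100 = 9·11 + 1), so t ≡ 10·5 = 50 ≡ 6 (mod 11).
    Then x = 1418 + 4080·6 = 25898, valid modulo lcm(4080, 11) = 44880: x ≡ 25898 (mod 44880).
Verify against each original: 25898 mod 3 = 2, 25898 mod 16 = 10, 25898 mod 5 = 3, 25898 mod 17 = 7, 25898 mod 11 = 4.

x ≡ 25898 (mod 44880).


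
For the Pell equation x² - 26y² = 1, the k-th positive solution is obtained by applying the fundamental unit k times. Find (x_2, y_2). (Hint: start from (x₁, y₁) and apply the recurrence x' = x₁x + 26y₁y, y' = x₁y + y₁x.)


Step 1: Find the fundamental solution (x₁, y₁) of x² - 26y² = 1.
  Expand √26 as a continued fraction. a₀ = ⌊√26⌋ = 5; iterate m_{k+1} = d_k·a_k − m_k, d_{k+1} = (26 − m_{k+1}²)/d_k, a_{k+1} = ⌊(a₀ + m_{k+1})/d_{k+1}⌋ (starting m₀ = 0, d₀ = 1), with convergents p_k = a_k·p_{k-1} + p_{k-2}, q_k = a_k·q_{k-1} + q_{k-2} (p₋₁ = 1, q₋₁ = 0):
  k = 0: a₀ = 5; p₀/q₀ = 5/1; p₀² − 26·q₀² = 25 − 26 = -1.
  k = 1: m = 5, d = 1, a = ⌊(5 + 5)/1⌋ = 10; p/q = (10·5 + 1)/(10·1 + 0) = 51/10; p² − 26·q² = 2601 − 2600 = 1.
  The first convergent with p² − 26·q² = 1 gives the fundamental solution (x₁, y₁) = (51, 10).
Step 2: Apply the recurrence (x_{n+1}, y_{n+1}) = (x₁x_n + 26y₁y_n, x₁y_n + y₁x_n) repeatedly.
  From (x_1, y_1) = (51, 10): x_2 = 51·51 + 26·10·10 = 5201; y_2 = 51·10 + 10·51 = 1020.
Step 3: Verify x_2² - 26·y_2² = 27050401 - 27050400 = 1 (should be 1). ✓

(x_1, y_1) = (51, 10); (x_2, y_2) = (5201, 1020).


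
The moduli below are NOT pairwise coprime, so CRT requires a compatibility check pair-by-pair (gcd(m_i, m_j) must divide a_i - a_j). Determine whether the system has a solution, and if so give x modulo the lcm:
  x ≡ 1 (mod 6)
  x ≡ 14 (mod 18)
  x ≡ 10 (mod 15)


Moduli 6, 18, 15 are not pairwise coprime, so CRT works modulo lcm(m_i) when all pairwise compatibility conditions hold.
Pairwise compatibility: gcd(m_i, m_j) must divide a_i - a_j for every pair.
Merge one congruence at a time:
  Start: x ≡ 1 (mod 6).
  Combine with x ≡ 14 (mod 18): gcd(6, 18) = 6, and 14 - 1 = 13 is NOT divisible by 6.
    ⇒ system is inconsistent (no integer solution).

No solution (the system is inconsistent).


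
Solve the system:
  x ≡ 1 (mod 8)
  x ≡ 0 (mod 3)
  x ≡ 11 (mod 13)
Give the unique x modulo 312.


Moduli 8, 3, 13 are pairwise coprime; by CRT there is a unique solution modulo M = 8 · 3 · 13 = 312.
Solve pairwise, accumulating the modulus:
  Start with x ≡ 1 (mod 8).
  Combine with x ≡ 0 (mod 3): since gcd(8, 3) = 1, we get a unique residue mod 24.
    Write x = 1 + 8·t and substitute into x ≡ 0 (mod 3): 8·t ≡ 0 − 1 = -1 (mod 3).
    Reduce coefficients mod 3: 2·t ≡ 2 (mod 3).
    The inverse of 2 mod 3 is 2 (since 2·2 = 4 = 1·3 + 1), so t ≡ 2·2 = 4 ≡ 1 (mod 3).
    Then x = 1 + 8·1 = 9, valid modulo lcm(8, 3) = 24: x ≡ 9 (mod 24).
  Combine with x ≡ 11 (mod 13): since gcd(24, 13) = 1, we get a unique residue mod 312.
    Write x = 9 + 24·t and substitute into x ≡ 11 (mod 13): 24·t ≡ 11 − 9 = 2 (mod 13).
    Reduce coefficients mod 13: 11·t ≡ 2 (mod 13).
    The inverse of 11 mod 13 is 6 (since 11·6 = 66 = 5·13 + 1), so t ≡ 6·2 = 12 ≡ 12 (mod 13).
    Then x = 9 + 24·12 = 297, valid modulo lcm(24, 13) = 312: x ≡ 297 (mod 312).
Verify: 297 mod 8 = 1 ✓, 297 mod 3 = 0 ✓, 297 mod 13 = 11 ✓.

x ≡ 297 (mod 312).


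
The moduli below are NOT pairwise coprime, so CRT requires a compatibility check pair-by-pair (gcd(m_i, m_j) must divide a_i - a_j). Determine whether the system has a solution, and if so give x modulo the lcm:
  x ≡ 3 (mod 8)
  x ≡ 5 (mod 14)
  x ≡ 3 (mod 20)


Moduli 8, 14, 20 are not pairwise coprime, so CRT works modulo lcm(m_i) when all pairwise compatibility conditions hold.
Pairwise compatibility: gcd(m_i, m_j) must divide a_i - a_j for every pair.
Merge one congruence at a time:
  Start: x ≡ 3 (mod 8).
  Combine with x ≡ 5 (mod 14): gcd(8, 14) = 2; 5 - 3 = 2, which IS divisible by 2, so compatible.
    Write x = 3 + 8·t and substitute into x ≡ 5 (mod 14): 8·t ≡ 5 − 3 = 2 (mod 14).
    Divide the congruence (and modulus) by g = 2: 4·t ≡ 1 (mod 7).
    The inverse of 4 mod 7 is 2 (since 4·2 = 8 = 1·7 + 1), so t ≡ 2·1 = 2 ≡ 2 (mod 7).
    Then x = 3 + 8·2 = 19, valid modulo lcm(8, 14) = 56: x ≡ 19 (mod 56).
  Combine with x ≡ 3 (mod 20): gcd(56, 20) = 4; 3 - 19 = -16, which IS divisible by 4, so compatible.
    Write x = 19 + 56·t and substitute into x ≡ 3 (mod 20): 56·t ≡ 3 − 19 = -16 (mod 20).
    Divide the congruence (and modulus) by g = 4: 14·t ≡ -4 (mod 5).
    Reduce coefficients mod 5: 4·t ≡ 1 (mod 5).
    The inverse of 4 mod 5 is 4 (since 4·4 = 16 = 3·5 + 1), so t ≡ 4·1 = 4 ≡ 4 (mod 5).
    Then x = 19 + 56·4 = 243, valid modulo lcm(56, 20) = 280: x ≡ 243 (mod 280).
Verify: 243 mod 8 = 3, 243 mod 14 = 5, 243 mod 20 = 3.

x ≡ 243 (mod 280).


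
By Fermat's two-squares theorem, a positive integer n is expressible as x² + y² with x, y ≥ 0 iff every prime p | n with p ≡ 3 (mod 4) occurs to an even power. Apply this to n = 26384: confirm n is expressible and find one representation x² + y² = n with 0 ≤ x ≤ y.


Step 1: Factor n = 26384 = 2^4 · 17 · 97.
Step 2: Check the mod-4 condition on each prime factor: 2 = 2 (special); 17 ≡ 1 (mod 4), exponent 1; 97 ≡ 1 (mod 4), exponent 1.
All primes ≡ 3 (mod 4) appear to even exponent (or don't appear), so by the two-squares theorem n IS expressible as a sum of two squares.
Step 3: Build a representation. Group n = k² · m with k = 4 and m = 17 · 97 = 1649 (a product of primes ≡ 1 (mod 4)); a representation of m scales to one of n via (k·x)² + (k·y)² = k²(x² + y²). Each prime p ≡ 1 (mod 4) is itself a sum of two squares; find a² by testing p − a² for a perfect square:
  17: 17 − 1² = 16 = 4² ⇒ 17 = 1² + 4².
  97: 97 − 1² = 96, 97 − 2² = 93, 97 − 3² = 88, 97 − 4² = 81 = 9² ⇒ 97 = 4² + 9².
  Combine using the Brahmagupta–Fibonacci identity (a² + b²)(c² + d²) = (ac − bd)² + (ad + bc)² = (ac + bd)² + (ad − bc)²:
  17 · 97 = 1649: from (1² + 4²)(4² + 9²), take (1·4 − 4·9, 1·9 + 4·4) = (4 − 36, 9 + 16) = (-32, 25); dropping signs (only squares matter) gives (32, 25); check 32² + 25² = 1024 + 625 = 1649 ✓.
  Scale by k = 4: (4·32, 4·25) = (128, 100).
Step 4: Order so x ≤ y and verify: 100² + 128² = 10000 + 16384 = 26384 = n. ✓

n = 26384 = 100² + 128² (one valid representation with x ≤ y).


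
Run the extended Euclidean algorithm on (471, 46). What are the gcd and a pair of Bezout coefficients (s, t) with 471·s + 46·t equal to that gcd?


Euclidean algorithm on (471, 46) — divide until remainder is 0:
  471 = 10 · 46 + 11
  46 = 4 · 11 + 2
  11 = 5 · 2 + 1
  2 = 2 · 1 + 0
gcd(471, 46) = 1.
Track Bezout coefficients alongside the remainders: start with r₀ = 471 = a·1 + b·0 (s = 1, t = 0) and r₁ = 46 = a·0 + b·1 (s = 0, t = 1); each new remainder r_{k+1} = r_{k-1} − q_k·r_k inherits s_{k+1} = s_{k-1} − q_k·s_k, t_{k+1} = t_{k-1} − q_k·t_k, so r_k = a·s_k + b·t_k at every step:
  q = 10: r = 11, s = 1 − 10·0 = 1, t = 0 − 10·1 = -10  (check: 471·1 + 46·(-10) = 11)
  q = 4: r = 2, s = 0 − 4·1 = -4, t = 1 − 4·(-10) = 41  (check: 471·(-4) + 46·41 = 2)
  q = 5: r = 1, s = 1 − 5·(-4) = 21, t = -10 − 5·41 = -215  (check: 471·21 + 46·(-215) = 1)
The row with r = 1 (the gcd) gives the Bezout coefficients s = 21, t = -215.
Result: 471 · (21) + 46 · (-215) = 1.

gcd(471, 46) = 1; s = 21, t = -215 (check: 471·21 + 46·(-215) = 1).


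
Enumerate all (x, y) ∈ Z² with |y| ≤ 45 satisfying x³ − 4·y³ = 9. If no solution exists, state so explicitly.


The equation is x³ - 4y³ = 9. For fixed y, x³ = 4·y³ + 9, so a solution requires the RHS to be a perfect cube.
Strategy: iterate y from -45 to 45, compute RHS = 4·y³ + 9, and check whether it is a (positive or negative) perfect cube.
Check small values of y:
  y = 0: RHS = 9 is not a perfect cube.
  y = 1: RHS = 13 is not a perfect cube.
  y = -1: RHS = 5 is not a perfect cube.
  y = 2: RHS = 41 is not a perfect cube.
  y = -2: RHS = -23 is not a perfect cube.
  y = 3: RHS = 117 is not a perfect cube.
  y = -3: RHS = -99 is not a perfect cube.
Continuing the search up to |y| = 45 finds no solutions either.
No (x, y) in the scanned range satisfies the equation.

No integer solutions with |y| ≤ 45.


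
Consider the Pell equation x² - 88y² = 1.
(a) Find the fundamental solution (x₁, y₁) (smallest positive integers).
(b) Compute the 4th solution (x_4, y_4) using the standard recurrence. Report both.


Step 1: Find the fundamental solution (x₁, y₁) of x² - 88y² = 1.
  Expand √88 as a continued fraction. a₀ = ⌊√88⌋ = 9; iterate m_{k+1} = d_k·a_k − m_k, d_{k+1} = (88 − m_{k+1}²)/d_k, a_{k+1} = ⌊(a₀ + m_{k+1})/d_{k+1}⌋ (starting m₀ = 0, d₀ = 1), with convergents p_k = a_k·p_{k-1} + p_{k-2}, q_k = a_k·q_{k-1} + q_{k-2} (p₋₁ = 1, q₋₁ = 0):
  k = 0: a₀ = 9; p₀/q₀ = 9/1; p₀² − 88·q₀² = 81 − 88 = -7.
  k = 1: m = 9, d = 7, a = ⌊(9 + 9)/7⌋ = 2; p/q = (2·9 + 1)/(2·1 + 0) = 19/2; p² − 88·q² = 361 − 352 = 9.
  k = 2: m = 5, d = 9, a = ⌊(9 + 5)/9⌋ = 1; p/q = (1·19 + 9)/(1·2 + 1) = 28/3; p² − 88·q² = 784 − 792 = -8.
  k = 3: m = 4, d = 8, a = ⌊(9 + 4)/8⌋ = 1; p/q = (1·28 + 19)/(1·3 + 2) = 47/5; p² − 88·q² = 2209 − 2200 = 9.
  k = 4: m = 4, d = 9, a = ⌊(9 + 4)/9⌋ = 1; p/q = (1·47 + 28)/(1·5 + 3) = 75/8; p² − 88·q² = 5625 − 5632 = -7.
  k = 5: m = 5, d = 7, a = ⌊(9 + 5)/7⌋ = 2; p/q = (2·75 + 47)/(2·8 + 5) = 197/21; p² − 88·q² = 38809 − 38808 = 1.
  The first convergent with p² − 88·q² = 1 gives the fundamental solution (x₁, y₁) = (197, 21).
Step 2: Apply the recurrence (x_{n+1}, y_{n+1}) = (x₁x_n + 88y₁y_n, x₁y_n + y₁x_n) repeatedly.
  From (x_1, y_1) = (197, 21): x_2 = 197·197 + 88·21·21 = 77617; y_2 = 197·21 + 21·197 = 8274.
  From (x_2, y_2) = (77617, 8274): x_3 = 197·77617 + 88·21·8274 = 30580901; y_3 = 197·8274 + 21·77617 = 3259935.
  From (x_3, y_3) = (30580901, 3259935): x_4 = 197·30580901 + 88·21·3259935 = 12048797377; y_4 = 197·3259935 + 21·30580901 = 1284406116.
Step 3: Verify x_4² - 88·y_4² = 145173518232002080129 - 145173518232002080128 = 1 (should be 1). ✓

(x_1, y_1) = (197, 21); (x_4, y_4) = (12048797377, 1284406116).


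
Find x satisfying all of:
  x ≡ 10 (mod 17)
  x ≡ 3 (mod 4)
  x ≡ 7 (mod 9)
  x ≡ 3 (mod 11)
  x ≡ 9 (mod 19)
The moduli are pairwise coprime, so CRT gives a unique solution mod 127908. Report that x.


Product of moduli M = 17 · 4 · 9 · 11 · 19 = 127908.
Merge one congruence at a time:
  Start: x ≡ 10 (mod 17).
  Combine with x ≡ 3 (mod 4); new modulus lcm = 68.
    Write x = 10 + 17·t and substitute into x ≡ 3 (mod 4): 17·t ≡ 3 − 10 = -7 (mod 4).
    Reduce coefficients mod 4: 1·t ≡ 1 (mod 4).
    So t ≡ 1 (mod 4).
    Then x = 10 + 17·1 = 27, valid modulo lcm(17, 4) = 68: x ≡ 27 (mod 68).
  Combine with x ≡ 7 (mod 9); new modulus lcm = 612.
    Write x = 27 + 68·t and substitute into x ≡ 7 (mod 9): 68·t ≡ 7 − 27 = -20 (mod 9).
    Reduce coefficients mod 9: 5·t ≡ 7 (mod 9).
    The inverse of 5 mod 9 is 2 (since 5·2 = 10 = 1·9 + 1), so t ≡ 2·7 = 14 ≡ 5 (mod 9).
    Then x = 27 + 68·5 = 367, valid modulo lcm(68, 9) = 612: x ≡ 367 (mod 612).
  Combine with x ≡ 3 (mod 11); new modulus lcm = 6732.
    Write x = 367 + 612·t and substitute into x ≡ 3 (mod 11): 612·t ≡ 3 − 367 = -364 (mod 11).
    Reduce coefficients mod 11: 7·t ≡ 10 (mod 11).
    The inverse of 7 mod 11 is 8 (since 7·8 = 56 = 5·11 + 1), so t ≡ 8·10 = 80 ≡ 3 (mod 11).
    Then x = 367 + 612·3 = 2203, valid modulo lcm(612, 11) = 6732: x ≡ 2203 (mod 6732).
  Combine with x ≡ 9 (mod 19); new modulus lcm = 127908.
    Write x = 2203 + 6732·t and substitute into x ≡ 9 (mod 19): 6732·t ≡ 9 − 2203 = -2194 (mod 19).
    Reduce coefficients mod 19: 6·t ≡ 10 (mod 19).
    The inverse of 6 mod 19 is 16 (since 6·16 = 96 = 5·19 + 1), so t ≡ 16·10 = 160 ≡ 8 (mod 19).
    Then x = 2203 + 6732·8 = 56059, valid modulo lcm(6732, 19) = 127908: x ≡ 56059 (mod 127908).
Verify against each original: 56059 mod 17 = 10, 56059 mod 4 = 3, 56059 mod 9 = 7, 56059 mod 11 = 3, 56059 mod 19 = 9.

x ≡ 56059 (mod 127908).


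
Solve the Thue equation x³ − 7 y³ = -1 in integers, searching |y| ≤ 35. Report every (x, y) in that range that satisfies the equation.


The equation is x³ - 7y³ = -1. For fixed y, x³ = 7·y³ − 1, so a solution requires the RHS to be a perfect cube.
Strategy: iterate y from -35 to 35, compute RHS = 7·y³ − 1, and check whether it is a (positive or negative) perfect cube.
Check small values of y:
  y = 0: RHS = -1 = (-1)³ ⇒ x = -1 works.
  y = 1: RHS = 6 is not a perfect cube.
  y = -1: RHS = -8 = (-2)³ ⇒ x = -2 works.
  y = 2: RHS = 55 is not a perfect cube.
  y = -2: RHS = -57 is not a perfect cube.
  y = 3: RHS = 188 is not a perfect cube.
  y = -3: RHS = -190 is not a perfect cube.
Continuing the search up to |y| = 35 finds no further solutions beyond those listed.
Collected solutions: (-1, 0), (-2, -1).

Solutions (with |y| ≤ 35): (-1, 0), (-2, -1).
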